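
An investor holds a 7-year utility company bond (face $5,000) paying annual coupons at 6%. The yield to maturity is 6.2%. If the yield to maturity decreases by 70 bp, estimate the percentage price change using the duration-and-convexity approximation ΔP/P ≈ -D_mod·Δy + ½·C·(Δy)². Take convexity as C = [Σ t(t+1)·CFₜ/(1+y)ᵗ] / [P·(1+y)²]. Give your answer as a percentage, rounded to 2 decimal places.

+3.99%

With y = 0.062:
  t   CF        PV=CF/(1+0.062)^t    t·PV        t(t+1)·PV
  1       300.00       282.4859       282.4859         564.9718
  2       300.00       265.9942       531.9885       1,595.9654
  3       300.00       250.4654       751.3961       3,005.5846
  4       300.00       235.8431       943.3724       4,716.8621
  5       300.00       222.0745     1,110.3724       6,662.2347
  6       300.00       209.1097     1,254.6581       8,782.6069
  7     5,300.00     3,478.5981    24,350.1865     194,801.4922
  Σ                  4,944.5708    29,224.4600     220,129.7177
P = 4,944.5708; D_Mac = 5.91041 yrs; D_mod = 5.56536 yrs; C = 39.47308.
Duration effect: -5.56536 × (-0.007) = +0.038958
Convexity effect: 0.5 × 39.47308 × (-0.007)² = +0.0009671
ΔP/P ≈ +0.038958 + 0.0009671 = +0.039925 = +3.9925%.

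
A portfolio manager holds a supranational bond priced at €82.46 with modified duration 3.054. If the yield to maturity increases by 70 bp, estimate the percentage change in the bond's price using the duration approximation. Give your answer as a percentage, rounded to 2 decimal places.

Duration approximation: ΔP/P ≈ -D_mod · Δy = -3.054 × (+0.007) = -0.021378.
As a percentage: -2.1378%.

-2.14%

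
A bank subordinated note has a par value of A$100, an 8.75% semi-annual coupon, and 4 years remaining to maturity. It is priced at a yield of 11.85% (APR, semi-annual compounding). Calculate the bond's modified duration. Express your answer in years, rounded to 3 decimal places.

3.235 years

Periodic yield y = 0.05925. First find Macaulay duration:
  t   CF        PV=CF/(1+0.05925)^t    t·PV
  1        4.375         4.1303         4.1303
  2        4.375         3.8993         7.7985
  3        4.375         3.6811        11.0434
  4        4.375         3.4752        13.9009
  5        4.375         3.2808        16.4042
  6        4.375         3.0973        18.5840
  7        4.375         2.9241        20.4685
  8      104.375        65.8580       526.8642
  Σ                     90.3462       619.1941
P = 90.3462; Macaulay duration = 619.1941 / 90.3462 = 6.85357 half-year periods = 3.42679 years.
Modified duration = D_Mac / (1 + y) = 3.42679 / 1.05925 = 3.23511 years.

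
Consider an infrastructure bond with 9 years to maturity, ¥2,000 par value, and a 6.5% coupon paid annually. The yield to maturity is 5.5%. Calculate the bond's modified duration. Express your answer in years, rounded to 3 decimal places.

Periodic yield y = 0.055. First find Macaulay duration:
  t   CF        PV=CF/(1+0.055)^t    t·PV
  1       130.00       123.2227       123.2227
  2       130.00       116.7988       233.5976
  3       130.00       110.7098       332.1293
  4       130.00       104.9382       419.7527
  5       130.00        99.4675       497.3373
  6       130.00        94.2820       565.6917
  7       130.00        89.3668       625.5675
  8       130.00        84.7079       677.6628
  9     2,130.00     1,315.5503    11,839.9529
  Σ                  2,139.0439    15,314.9148
P = 2,139.0439; Macaulay duration = 15,314.9148 / 2,139.0439 = 7.15970 years.
Modified duration = D_Mac / (1 + y) = 7.15970 / 1.055 = 6.78645 years.

6.786 years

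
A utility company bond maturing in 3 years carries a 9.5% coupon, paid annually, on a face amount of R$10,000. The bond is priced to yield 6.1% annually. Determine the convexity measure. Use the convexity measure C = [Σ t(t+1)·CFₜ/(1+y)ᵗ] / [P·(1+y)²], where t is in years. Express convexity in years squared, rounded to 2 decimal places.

With y = 0.061:
  t   CF        PV=CF/(1+0.061)^t    t·PV        t(t+1)·PV
  1       950.00       895.3817       895.3817       1,790.7634
  2       950.00       843.9036     1,687.8072       5,063.4216
  3    10,950.00     9,167.8599    27,503.5797     110,014.3187
  Σ                 10,907.1452    30,086.7686     116,868.5037
P = 10,907.1452.
Convexity = Σ t(t+1)·PV / [P·(1+y)²] = 116,868.5037 / (10,907.1452 × 1.125721) = 9.51822.

9.52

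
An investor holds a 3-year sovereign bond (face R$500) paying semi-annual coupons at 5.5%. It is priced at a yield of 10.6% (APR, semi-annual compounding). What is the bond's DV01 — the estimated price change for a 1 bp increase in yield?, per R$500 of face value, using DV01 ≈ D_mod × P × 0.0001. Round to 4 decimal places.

R$0.1155

Periodic yield y = 0.053.
  t   CF        PV=CF/(1+0.053)^t    t·PV
  1        13.75        13.0579        13.0579
  2        13.75        12.4007        24.8014
  3        13.75        11.7765        35.3296
  4        13.75        11.1838        44.7352
  5        13.75        10.6209        53.1044
  6       513.75       376.8614     2,261.1681
  Σ                    435.9012     2,432.1967
P = 435.9012; D_Mac = 5.57970 half-year periods = 2.78985 yrs; D_mod = 2.64943 yrs.
DV01 ≈ 2.64943 × 435.9012 × 0.0001 = 0.115489.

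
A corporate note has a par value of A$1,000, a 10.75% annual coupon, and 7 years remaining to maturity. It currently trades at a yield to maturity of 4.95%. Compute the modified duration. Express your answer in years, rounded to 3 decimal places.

Periodic yield y = 0.0495. First find Macaulay duration:
  t   CF        PV=CF/(1+0.0495)^t    t·PV
  1       107.50       102.4297       102.4297
  2       107.50        97.5986       195.1972
  3       107.50        92.9953       278.9860
  4       107.50        88.6092       354.4367
  5       107.50        84.4299       422.1495
  6       107.50        80.4477       482.6864
  7     1,107.50       789.7082     5,527.9572
  Σ                  1,336.2186     7,363.8427
P = 1,336.2186; Macaulay duration = 7,363.8427 / 1,336.2186 = 5.51096 years.
Modified duration = D_Mac / (1 + y) = 5.51096 / 1.0495 = 5.25103 years.

5.251 years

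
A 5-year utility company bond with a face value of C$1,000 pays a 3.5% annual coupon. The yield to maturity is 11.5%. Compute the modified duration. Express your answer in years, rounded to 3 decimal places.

4.126 years

Periodic yield y = 0.115. First find Macaulay duration:
  t   CF        PV=CF/(1+0.115)^t    t·PV
  1        35.00        31.3901        31.3901
  2        35.00        28.1526        56.3052
  3        35.00        25.2490        75.7469
  4        35.00        22.6448        90.5792
  5     1,035.00       600.5733     3,002.8664
  Σ                    708.0098     3,256.8878
P = 708.0098; Macaulay duration = 3,256.8878 / 708.0098 = 4.60006 years.
Modified duration = D_Mac / (1 + y) = 4.60006 / 1.115 = 4.12561 years.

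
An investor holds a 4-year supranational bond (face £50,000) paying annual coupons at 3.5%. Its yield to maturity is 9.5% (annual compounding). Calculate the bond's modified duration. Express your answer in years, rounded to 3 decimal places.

Periodic yield y = 0.095. First find Macaulay duration:
  t   CF        PV=CF/(1+0.095)^t    t·PV
  1     1,750.00     1,598.1735     1,598.1735
  2     1,750.00     1,459.5192     2,919.0384
  3     1,750.00     1,332.8942     3,998.6827
  4    51,750.00    35,995.9697   143,983.8788
  Σ                 40,386.5566   152,499.7734
P = 40,386.5566; Macaulay duration = 152,499.7734 / 40,386.5566 = 3.77600 years.
Modified duration = D_Mac / (1 + y) = 3.77600 / 1.095 = 3.44840 years.

3.448 years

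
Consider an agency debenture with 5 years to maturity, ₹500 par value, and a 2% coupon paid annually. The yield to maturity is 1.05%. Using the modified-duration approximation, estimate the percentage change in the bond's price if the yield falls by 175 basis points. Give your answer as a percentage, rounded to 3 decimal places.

+8.335%

Periodic yield y = 0.0105. Modified duration first:
  t   CF        PV=CF/(1+0.0105)^t    t·PV
  1        10.00         9.8961         9.8961
  2        10.00         9.7933        19.5865
  3        10.00         9.6915        29.0745
  4        10.00         9.5908        38.3632
  5       510.00       484.0482     2,420.2409
  Σ                    523.0198     2,517.1612
P = 523.0198; D_Mac = 4.81275 yrs; D_mod = 4.81275/(1+0.0105) = 4.76274 yrs.
ΔP/P ≈ -D_mod · Δy = -4.76274 × (-0.0175) = +0.083348 = +8.3348%.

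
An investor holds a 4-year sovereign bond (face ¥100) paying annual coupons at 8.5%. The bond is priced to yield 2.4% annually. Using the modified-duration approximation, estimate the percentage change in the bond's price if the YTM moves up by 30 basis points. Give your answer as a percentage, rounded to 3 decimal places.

Periodic yield y = 0.024. Modified duration first:
  t   CF        PV=CF/(1+0.024)^t    t·PV
  1         8.50         8.3008         8.3008
  2         8.50         8.1062        16.2125
  3         8.50         7.9162        23.7487
  4       108.50        98.6802       394.7207
  Σ                    123.0034       442.9827
P = 123.0034; D_Mac = 3.60138 yrs; D_mod = 3.60138/(1+0.024) = 3.51698 yrs.
ΔP/P ≈ -D_mod · Δy = -3.51698 × (+0.003) = -0.010551 = -1.0551%.

-1.055%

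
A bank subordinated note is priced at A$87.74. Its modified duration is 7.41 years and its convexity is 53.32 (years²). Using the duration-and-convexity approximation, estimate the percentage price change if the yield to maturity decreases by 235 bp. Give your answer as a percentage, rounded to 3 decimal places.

+18.886%

Duration effect: -D_mod·Δy = -7.41 × (-0.0235) = +0.174135
Convexity effect: ½·C·(Δy)² = 0.5 × 53.32 × (-0.0235)² = +0.014722985
ΔP/P ≈ +0.174135 + 0.014722985 = +0.188857985
= +18.8857985%.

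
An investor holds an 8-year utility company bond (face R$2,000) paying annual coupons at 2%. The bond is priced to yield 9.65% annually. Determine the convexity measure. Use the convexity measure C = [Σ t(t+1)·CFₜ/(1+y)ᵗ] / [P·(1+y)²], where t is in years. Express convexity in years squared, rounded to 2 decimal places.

52.73

With y = 0.0965:
  t   CF        PV=CF/(1+0.0965)^t    t·PV        t(t+1)·PV
  1        40.00        36.4797        36.4797          72.9594
  2        40.00        33.2692        66.5385         199.6154
  3        40.00        30.3413        91.0239         364.0955
  4        40.00        27.6710       110.6842         553.4208
  5        40.00        25.2358       126.1789         757.0735
  6        40.00        23.0149       138.0891         966.6238
  7        40.00        20.9894       146.9256       1,175.4051
  8     2,040.00       976.2501     7,810.0006      70,290.0052
  Σ                  1,173.2514     8,525.9204      74,379.1987
P = 1,173.2514.
Convexity = Σ t(t+1)·PV / [P·(1+y)²] = 74,379.1987 / (1,173.2514 × 1.202312) = 52.72823.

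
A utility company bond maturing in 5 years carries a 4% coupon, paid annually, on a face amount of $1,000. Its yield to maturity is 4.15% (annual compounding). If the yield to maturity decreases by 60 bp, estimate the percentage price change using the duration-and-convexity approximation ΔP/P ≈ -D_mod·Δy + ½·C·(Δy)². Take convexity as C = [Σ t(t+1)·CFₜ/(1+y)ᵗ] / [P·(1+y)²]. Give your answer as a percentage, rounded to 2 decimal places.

+2.71%

With y = 0.0415:
  t   CF        PV=CF/(1+0.0415)^t    t·PV        t(t+1)·PV
  1        40.00        38.4061        38.4061          76.8123
  2        40.00        36.8758        73.7516         221.2548
  3        40.00        35.4064       106.2193         424.8772
  4        40.00        33.9956       135.9825         679.9123
  5     1,040.00       848.6663     4,243.3316      25,459.9896
  Σ                    993.3503     4,597.6911      26,862.8462
P = 993.3503; D_Mac = 4.62847 yrs; D_mod = 4.44404 yrs; C = 24.93050.
Duration effect: -4.44404 × (-0.006) = +0.026664
Convexity effect: 0.5 × 24.93050 × (-0.006)² = +0.0004487
ΔP/P ≈ +0.026664 + 0.0004487 = +0.027113 = +2.7113%.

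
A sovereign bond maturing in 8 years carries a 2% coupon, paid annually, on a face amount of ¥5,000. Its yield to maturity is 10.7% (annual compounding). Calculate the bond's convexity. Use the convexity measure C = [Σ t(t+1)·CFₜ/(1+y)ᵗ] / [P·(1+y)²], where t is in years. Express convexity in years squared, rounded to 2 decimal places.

With y = 0.107:
  t   CF        PV=CF/(1+0.107)^t    t·PV        t(t+1)·PV
  1       100.00        90.3342        90.3342         180.6685
  2       100.00        81.6027       163.2055         489.6165
  3       100.00        73.7152       221.1456         884.5826
  4       100.00        66.5901       266.3603       1,331.8015
  5       100.00        60.1536       300.7682       1,804.6091
  6       100.00        54.3393       326.0360       2,282.2518
  7       100.00        49.0870       343.6091       2,748.8730
  8     5,100.00     2,261.4616    18,091.6924     162,825.2319
  Σ                  2,737.2838    19,803.1514     172,547.6350
P = 2,737.2838.
Convexity = Σ t(t+1)·PV / [P·(1+y)²] = 172,547.6350 / (2,737.2838 × 1.225449) = 51.43917.

51.44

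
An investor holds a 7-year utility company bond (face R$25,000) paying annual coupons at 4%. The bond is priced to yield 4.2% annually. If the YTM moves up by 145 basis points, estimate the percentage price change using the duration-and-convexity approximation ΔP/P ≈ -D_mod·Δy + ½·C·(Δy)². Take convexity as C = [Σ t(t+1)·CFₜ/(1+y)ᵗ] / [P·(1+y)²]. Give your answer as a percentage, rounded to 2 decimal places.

With y = 0.042:
  t   CF        PV=CF/(1+0.042)^t    t·PV        t(t+1)·PV
  1     1,000.00       959.6929       959.6929       1,919.3858
  2     1,000.00       921.0105     1,842.0209       5,526.0628
  3     1,000.00       883.8872     2,651.6616      10,606.6464
  4     1,000.00       848.2603     3,393.0411      16,965.2053
  5     1,000.00       814.0694     4,070.3468      24,422.0806
  6     1,000.00       781.2566     4,687.5395      32,812.7762
  7    26,000.00    19,493.9261   136,457.4827   1,091,659.8613
  Σ                 24,702.1028   154,061.7854   1,183,912.0183
P = 24,702.1028; D_Mac = 6.23679 yrs; D_mod = 5.98540 yrs; C = 44.14180.
Duration effect: -5.98540 × (+0.0145) = -0.086788
Convexity effect: 0.5 × 44.14180 × (0.0145)² = +0.0046404
ΔP/P ≈ -0.086788 + 0.0046404 = -0.082148 = -8.2148%.

-8.21%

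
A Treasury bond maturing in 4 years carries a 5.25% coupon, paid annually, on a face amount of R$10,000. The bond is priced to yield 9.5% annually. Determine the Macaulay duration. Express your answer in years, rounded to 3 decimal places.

3.686 years

Periodic yield y = 0.095. Discount each cash flow and weight by its year:
  t   CF        PV=CF/(1+0.095)^t    t·PV
  1       525.00       479.4521       479.4521
  2       525.00       437.8558       875.7115
  3       525.00       399.8683     1,199.6048
  4    10,525.00     7,320.9194    29,283.6778
  Σ                  8,638.0955    31,838.4461
Price P = Σ PV = 8,638.0955.
Macaulay duration = Σ(t·PV) / P = 31,838.4461 / 8,638.0955 = 3.68582 years.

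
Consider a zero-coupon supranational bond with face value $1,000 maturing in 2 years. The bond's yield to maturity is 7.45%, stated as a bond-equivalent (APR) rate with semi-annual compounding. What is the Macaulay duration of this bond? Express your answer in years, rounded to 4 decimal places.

2.0000 years

A zero-coupon bond has a single cash flow at maturity, so its Macaulay duration equals its maturity: 2 years.
(Equivalently: 4 semi-annual periods ÷ 2 = 2 years.)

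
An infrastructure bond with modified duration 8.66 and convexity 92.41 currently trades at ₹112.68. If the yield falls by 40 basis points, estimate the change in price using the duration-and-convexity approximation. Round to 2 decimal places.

+₹3.99

Duration effect: -D_mod·Δy = -8.66 × (-0.004) = +0.034640
Convexity effect: ½·C·(Δy)² = 0.5 × 92.41 × (-0.004)² = +0.00073928
ΔP/P ≈ +0.034640 + 0.00073928 = +0.03537928
ΔP ≈ 112.68 × (+0.03537928) = +3.9865372704.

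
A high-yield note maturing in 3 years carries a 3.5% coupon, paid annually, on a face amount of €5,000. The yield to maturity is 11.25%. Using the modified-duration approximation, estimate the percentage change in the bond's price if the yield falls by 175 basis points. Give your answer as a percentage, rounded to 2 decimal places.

+4.54%

Periodic yield y = 0.1125. Modified duration first:
  t   CF        PV=CF/(1+0.1125)^t    t·PV
  1       175.00       157.3034       157.3034
  2       175.00       141.3963       282.7926
  3     5,175.00     3,758.4631    11,275.3894
  Σ                  4,057.1628    11,715.4854
P = 4,057.1628; D_Mac = 2.88761 yrs; D_mod = 2.88761/(1+0.1125) = 2.59560 yrs.
ΔP/P ≈ -D_mod · Δy = -2.59560 × (-0.0175) = +0.045423 = +4.5423%.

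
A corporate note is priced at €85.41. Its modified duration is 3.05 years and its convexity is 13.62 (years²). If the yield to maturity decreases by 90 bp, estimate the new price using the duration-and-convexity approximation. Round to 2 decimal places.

€87.80

Duration effect: -D_mod·Δy = -3.05 × (-0.009) = +0.027450
Convexity effect: ½·C·(Δy)² = 0.5 × 13.62 × (-0.009)² = +0.00055161
ΔP/P ≈ +0.027450 + 0.00055161 = +0.02800161
New price ≈ 85.41 × (1 + 0.02800161) = 87.8016175101.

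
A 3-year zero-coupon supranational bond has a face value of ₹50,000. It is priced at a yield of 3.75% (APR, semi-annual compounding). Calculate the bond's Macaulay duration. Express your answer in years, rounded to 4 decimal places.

3.0000 years

A zero-coupon bond has a single cash flow at maturity, so its Macaulay duration equals its maturity: 3 years.
(Equivalently: 6 semi-annual periods ÷ 2 = 3 years.)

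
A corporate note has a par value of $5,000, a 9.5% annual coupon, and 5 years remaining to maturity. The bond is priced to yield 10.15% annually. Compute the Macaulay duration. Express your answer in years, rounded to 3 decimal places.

Periodic yield y = 0.1015. Discount each cash flow and weight by its year:
  t   CF        PV=CF/(1+0.1015)^t    t·PV
  1       475.00       431.2301       431.2301
  2       475.00       391.4935       782.9871
  3       475.00       355.4186     1,066.2557
  4       475.00       322.6678     1,290.6711
  5     5,475.00     3,376.4601    16,882.3003
  Σ                  4,877.2701    20,453.4443
Price P = Σ PV = 4,877.2701.
Macaulay duration = Σ(t·PV) / P = 20,453.4443 / 4,877.2701 = 4.19363 years.

4.194 years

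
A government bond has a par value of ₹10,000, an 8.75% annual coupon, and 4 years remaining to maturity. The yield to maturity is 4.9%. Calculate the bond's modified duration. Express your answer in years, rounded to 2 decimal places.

3.41 years

Periodic yield y = 0.049. First find Macaulay duration:
  t   CF        PV=CF/(1+0.049)^t    t·PV
  1       875.00       834.1277       834.1277
  2       875.00       795.1647     1,590.3293
  3       875.00       758.0216     2,274.0648
  4    10,875.00     8,981.0541    35,924.2164
  Σ                 11,368.3681    40,622.7384
P = 11,368.3681; Macaulay duration = 40,622.7384 / 11,368.3681 = 3.57331 years.
Modified duration = D_Mac / (1 + y) = 3.57331 / 1.049 = 3.40640 years.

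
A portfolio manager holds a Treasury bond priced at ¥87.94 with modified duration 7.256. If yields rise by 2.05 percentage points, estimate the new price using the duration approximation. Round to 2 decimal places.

¥74.86

Duration approximation: ΔP/P ≈ -D_mod · Δy = -7.256 × (+0.0205) = -0.148748.
New price ≈ 87.94 × (1 - 0.148748) = 74.85910088.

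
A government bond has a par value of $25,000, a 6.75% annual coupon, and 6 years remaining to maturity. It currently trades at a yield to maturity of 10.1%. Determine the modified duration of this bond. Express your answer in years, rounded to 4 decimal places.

4.5838 years

Periodic yield y = 0.101. First find Macaulay duration:
  t   CF        PV=CF/(1+0.101)^t    t·PV
  1     1,687.50     1,532.6975     1,532.6975
  2     1,687.50     1,392.0959     2,784.1917
  3     1,687.50     1,264.3922     3,793.1767
  4     1,687.50     1,148.4035     4,593.6140
  5     1,687.50     1,043.0549     5,215.2747
  6    26,687.50    14,982.4894    89,894.9363
  Σ                 21,363.1335   107,813.8910
P = 21,363.1335; Macaulay duration = 107,813.8910 / 21,363.1335 = 5.04673 years.
Modified duration = D_Mac / (1 + y) = 5.04673 / 1.101 = 4.58377 years.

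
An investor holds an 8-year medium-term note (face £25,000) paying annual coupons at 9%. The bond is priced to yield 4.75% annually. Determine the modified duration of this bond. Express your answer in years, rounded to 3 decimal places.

Periodic yield y = 0.0475. First find Macaulay duration:
  t   CF        PV=CF/(1+0.0475)^t    t·PV
  1     2,250.00     2,147.9714     2,147.9714
  2     2,250.00     2,050.5693     4,101.1386
  3     2,250.00     1,957.5841     5,872.7522
  4     2,250.00     1,868.8153     7,475.2614
  5     2,250.00     1,784.0719     8,920.3596
  6     2,250.00     1,703.1713    10,219.0278
  7     2,250.00     1,625.9392    11,381.5743
  8    27,250.00    18,798.9786   150,391.8288
  Σ                 31,937.1011   200,509.9141
P = 31,937.1011; Macaulay duration = 200,509.9141 / 31,937.1011 = 6.27828 years.
Modified duration = D_Mac / (1 + y) = 6.27828 / 1.0475 = 5.99358 years.

5.994 years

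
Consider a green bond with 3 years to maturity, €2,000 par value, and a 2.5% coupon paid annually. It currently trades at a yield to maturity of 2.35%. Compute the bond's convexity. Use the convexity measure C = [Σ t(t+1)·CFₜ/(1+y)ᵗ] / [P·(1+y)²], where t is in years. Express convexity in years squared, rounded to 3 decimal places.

With y = 0.0235:
  t   CF        PV=CF/(1+0.0235)^t    t·PV        t(t+1)·PV
  1        50.00        48.8520        48.8520          97.7040
  2        50.00        47.7303        95.4606         286.3819
  3     2,050.00     1,912.0107     5,736.0321      22,944.1285
  Σ                  2,008.5930     5,880.3447      23,328.2143
P = 2,008.5930.
Convexity = Σ t(t+1)·PV / [P·(1+y)²] = 23,328.2143 / (2,008.5930 × 1.047552) = 11.08700.

11.087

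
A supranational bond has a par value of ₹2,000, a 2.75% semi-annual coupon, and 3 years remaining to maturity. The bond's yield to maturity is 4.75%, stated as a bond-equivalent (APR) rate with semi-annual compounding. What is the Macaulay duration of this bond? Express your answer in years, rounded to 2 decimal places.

2.90 years

Periodic yield y = 0.02375. Discount each cash flow and weight by its period:
  t   CF        PV=CF/(1+0.02375)^t    t·PV
  1        27.50        26.8620        26.8620
  2        27.50        26.2389        52.4777
  3        27.50        25.6301        76.8904
  4        27.50        25.0355       100.1422
  5        27.50        24.4547       122.2737
  6     2,027.50     1,761.1542    10,566.9250
  Σ                  1,889.3755    10,945.5710
Price P = Σ PV = 1,889.3755.
Macaulay duration = Σ(t·PV) / P = 10,945.5710 / 1,889.3755 = 5.79322 half-year periods.
In years: 5.79322 / 2 = 2.89661 years.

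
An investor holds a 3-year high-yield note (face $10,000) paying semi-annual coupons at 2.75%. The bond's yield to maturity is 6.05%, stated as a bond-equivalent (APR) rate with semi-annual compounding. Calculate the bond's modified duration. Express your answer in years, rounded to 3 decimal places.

2.809 years

Periodic yield y = 0.03025. First find Macaulay duration:
  t   CF        PV=CF/(1+0.03025)^t    t·PV
  1       137.50       133.4628       133.4628
  2       137.50       129.5440       259.0881
  3       137.50       125.7404       377.2212
  4       137.50       122.0484       488.1937
  5       137.50       118.4649       592.3243
  6    10,137.50     8,477.6431    50,865.8585
  Σ                  9,106.9036    52,716.1486
P = 9,106.9036; Macaulay duration = 52,716.1486 / 9,106.9036 = 5.78859 half-year periods = 2.89430 years.
Modified duration = D_Mac / (1 + y) = 2.89430 / 1.03025 = 2.80931 years.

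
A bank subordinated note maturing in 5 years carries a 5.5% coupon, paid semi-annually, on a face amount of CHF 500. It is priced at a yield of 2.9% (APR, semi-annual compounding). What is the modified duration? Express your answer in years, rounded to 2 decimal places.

Periodic yield y = 0.0145. First find Macaulay duration:
  t   CF        PV=CF/(1+0.0145)^t    t·PV
  1        13.75        13.5535        13.5535
  2        13.75        13.3598        26.7195
  3        13.75        13.1688        39.5064
  4        13.75        12.9806        51.9224
  5        13.75        12.7951        63.9753
  6        13.75        12.6122        75.6731
  7        13.75        12.4319        87.0235
  8        13.75        12.2542        98.0339
  9        13.75        12.0791       108.7118
  10      513.75       444.8682     4,448.6816
  Σ                    560.1033     5,013.8010
P = 560.1033; Macaulay duration = 5,013.8010 / 560.1033 = 8.95156 half-year periods = 4.47578 years.
Modified duration = D_Mac / (1 + y) = 4.47578 / 1.0145 = 4.41181 years.

4.41 years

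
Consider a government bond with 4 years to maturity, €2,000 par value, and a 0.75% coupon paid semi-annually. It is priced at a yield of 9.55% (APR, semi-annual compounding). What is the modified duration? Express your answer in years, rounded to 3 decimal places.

3.756 years

Periodic yield y = 0.04775. First find Macaulay duration:
  t   CF        PV=CF/(1+0.04775)^t    t·PV
  1         7.50         7.1582         7.1582
  2         7.50         6.8320        13.6639
  3         7.50         6.5206        19.5618
  4         7.50         6.2234        24.8938
  5         7.50         5.9398        29.6991
  6         7.50         5.6691        34.0147
  7         7.50         5.4108        37.8753
  8     2,007.50     1,382.2742    11,058.1935
  Σ                  1,426.0281    11,225.0602
P = 1,426.0281; Macaulay duration = 11,225.0602 / 1,426.0281 = 7.87156 half-year periods = 3.93578 years.
Modified duration = D_Mac / (1 + y) = 3.93578 / 1.04775 = 3.75641 years.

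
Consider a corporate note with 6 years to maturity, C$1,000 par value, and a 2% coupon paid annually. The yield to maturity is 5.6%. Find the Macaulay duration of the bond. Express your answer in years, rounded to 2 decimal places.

5.68 years

Periodic yield y = 0.056. Discount each cash flow and weight by its year:
  t   CF        PV=CF/(1+0.056)^t    t·PV
  1        20.00        18.9394        18.9394
  2        20.00        17.9350        35.8701
  3        20.00        16.9839        50.9518
  4        20.00        16.0833        64.3331
  5        20.00        15.2304        76.1518
  6     1,020.00       735.5576     4,413.3454
  Σ                    820.7296     4,659.5915
Price P = Σ PV = 820.7296.
Macaulay duration = Σ(t·PV) / P = 4,659.5915 / 820.7296 = 5.67738 years.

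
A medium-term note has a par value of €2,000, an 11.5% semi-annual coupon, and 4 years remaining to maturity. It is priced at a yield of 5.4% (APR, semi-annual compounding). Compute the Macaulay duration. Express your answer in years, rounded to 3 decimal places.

Periodic yield y = 0.027. Discount each cash flow and weight by its period:
  t   CF        PV=CF/(1+0.027)^t    t·PV
  1       115.00       111.9766       111.9766
  2       115.00       109.0327       218.0655
  3       115.00       106.1663       318.4988
  4       115.00       103.3751       413.5005
  5       115.00       100.6574       503.2869
  6       115.00        98.0111       588.0665
  7       115.00        95.4344       668.0405
  8     2,115.00     1,709.0187    13,672.1499
  Σ                  2,433.6723    16,493.5851
Price P = Σ PV = 2,433.6723.
Macaulay duration = Σ(t·PV) / P = 16,493.5851 / 2,433.6723 = 6.77724 half-year periods.
In years: 6.77724 / 2 = 3.38862 years.

3.389 years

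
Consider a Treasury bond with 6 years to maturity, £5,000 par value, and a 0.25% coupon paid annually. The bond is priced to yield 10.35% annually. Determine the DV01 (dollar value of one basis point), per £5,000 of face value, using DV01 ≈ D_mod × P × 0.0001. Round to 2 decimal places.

Periodic yield y = 0.1035.
  t   CF        PV=CF/(1+0.1035)^t    t·PV
  1        12.50        11.3276        11.3276
  2        12.50        10.2652        20.5303
  3        12.50         9.3024        27.9071
  4        12.50         8.4299        33.7195
  5        12.50         7.6392        38.1960
  6     5,012.50     2,776.0057    16,656.0345
  Σ                  2,822.9699    16,787.7149
P = 2,822.9699; D_Mac = 5.94683 yrs; D_mod = 5.38906 yrs.
DV01 ≈ 5.38906 × 2,822.9699 × 0.0001 = 1.521315.

£1.52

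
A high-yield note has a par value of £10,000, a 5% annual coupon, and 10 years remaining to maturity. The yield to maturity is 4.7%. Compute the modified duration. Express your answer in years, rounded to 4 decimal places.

7.7679 years

Periodic yield y = 0.047. First find Macaulay duration:
  t   CF        PV=CF/(1+0.047)^t    t·PV
  1       500.00       477.5549       477.5549
  2       500.00       456.1174       912.2348
  3       500.00       435.6422     1,306.9267
  4       500.00       416.0862     1,664.3447
  5       500.00       397.4080     1,987.0400
  6       500.00       379.5683     2,277.4097
  7       500.00       362.5294     2,537.7058
  8       500.00       346.2554     2,770.0432
  9       500.00       330.7119     2,976.4074
  10   10,500.00     6,633.1907    66,331.9069
  Σ                 10,235.0644    83,241.5739
P = 10,235.0644; Macaulay duration = 83,241.5739 / 10,235.0644 = 8.13298 years.
Modified duration = D_Mac / (1 + y) = 8.13298 / 1.047 = 7.76789 years.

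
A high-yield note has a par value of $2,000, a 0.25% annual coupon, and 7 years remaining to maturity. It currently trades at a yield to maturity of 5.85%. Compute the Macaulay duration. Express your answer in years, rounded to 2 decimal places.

Periodic yield y = 0.0585. Discount each cash flow and weight by its year:
  t   CF        PV=CF/(1+0.0585)^t    t·PV
  1         5.00         4.7237         4.7237
  2         5.00         4.4626         8.9252
  3         5.00         4.2160        12.6479
  4         5.00         3.9830        15.9319
  5         5.00         3.7628        18.8142
  6         5.00         3.5549        21.3293
  7     2,005.00     1,346.7232     9,427.0624
  Σ                  1,371.4261     9,509.4345
Price P = Σ PV = 1,371.4261.
Macaulay duration = Σ(t·PV) / P = 9,509.4345 / 1,371.4261 = 6.93398 years.

6.93 years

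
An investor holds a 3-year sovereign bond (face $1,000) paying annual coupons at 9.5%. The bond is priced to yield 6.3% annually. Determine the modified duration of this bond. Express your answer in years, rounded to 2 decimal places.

2.59 years

Periodic yield y = 0.063. First find Macaulay duration:
  t   CF        PV=CF/(1+0.063)^t    t·PV
  1        95.00        89.3697        89.3697
  2        95.00        84.0731       168.1462
  3     1,095.00       911.6210     2,734.8630
  Σ                  1,085.0638     2,992.3789
P = 1,085.0638; Macaulay duration = 2,992.3789 / 1,085.0638 = 2.75779 years.
Modified duration = D_Mac / (1 + y) = 2.75779 / 1.063 = 2.59435 years.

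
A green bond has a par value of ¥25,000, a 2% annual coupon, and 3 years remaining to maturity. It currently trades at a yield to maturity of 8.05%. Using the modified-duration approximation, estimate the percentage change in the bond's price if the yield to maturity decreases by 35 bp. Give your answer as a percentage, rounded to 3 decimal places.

+0.951%

Periodic yield y = 0.0805. Modified duration first:
  t   CF        PV=CF/(1+0.0805)^t    t·PV
  1       500.00       462.7487       462.7487
  2       500.00       428.2728       856.5455
  3    25,500.00    20,214.6333    60,643.8998
  Σ                 21,105.6548    61,963.1941
P = 21,105.6548; D_Mac = 2.93586 yrs; D_mod = 2.93586/(1+0.0805) = 2.71713 yrs.
ΔP/P ≈ -D_mod · Δy = -2.71713 × (-0.0035) = +0.009510 = +0.9510%.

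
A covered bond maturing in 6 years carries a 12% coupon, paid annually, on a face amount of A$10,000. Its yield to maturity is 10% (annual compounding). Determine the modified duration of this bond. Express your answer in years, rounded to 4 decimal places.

4.2411 years

Periodic yield y = 0.1. First find Macaulay duration:
  t   CF        PV=CF/(1+0.1)^t    t·PV
  1     1,200.00     1,090.9091     1,090.9091
  2     1,200.00       991.7355     1,983.4711
  3     1,200.00       901.5778     2,704.7333
  4     1,200.00       819.6161     3,278.4646
  5     1,200.00       745.1056     3,725.5279
  6    11,200.00     6,322.1080    37,932.6481
  Σ                 10,871.0521    50,715.7541
P = 10,871.0521; Macaulay duration = 50,715.7541 / 10,871.0521 = 4.66521 years.
Modified duration = D_Mac / (1 + y) = 4.66521 / 1.1 = 4.24110 years.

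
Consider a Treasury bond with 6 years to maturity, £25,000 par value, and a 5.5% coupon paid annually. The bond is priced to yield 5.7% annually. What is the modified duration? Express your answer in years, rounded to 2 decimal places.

4.98 years

Periodic yield y = 0.057. First find Macaulay duration:
  t   CF        PV=CF/(1+0.057)^t    t·PV
  1     1,375.00     1,300.8515     1,300.8515
  2     1,375.00     1,230.7015     2,461.4030
  3     1,375.00     1,164.3344     3,493.0033
  4     1,375.00     1,101.5463     4,406.1851
  5     1,375.00     1,042.1441     5,210.7203
  6    26,375.00    18,912.2214   113,473.3287
  Σ                 24,751.7992   130,345.4918
P = 24,751.7992; Macaulay duration = 130,345.4918 / 24,751.7992 = 5.26610 years.
Modified duration = D_Mac / (1 + y) = 5.26610 / 1.057 = 4.98212 years.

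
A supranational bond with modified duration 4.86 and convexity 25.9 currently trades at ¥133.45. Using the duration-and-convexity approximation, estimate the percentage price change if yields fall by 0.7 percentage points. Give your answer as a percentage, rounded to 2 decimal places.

Duration effect: -D_mod·Δy = -4.86 × (-0.007) = +0.034020
Convexity effect: ½·C·(Δy)² = 0.5 × 25.9 × (-0.007)² = +0.00063455
ΔP/P ≈ +0.034020 + 0.00063455 = +0.03465455
= +3.465455%.

+3.47%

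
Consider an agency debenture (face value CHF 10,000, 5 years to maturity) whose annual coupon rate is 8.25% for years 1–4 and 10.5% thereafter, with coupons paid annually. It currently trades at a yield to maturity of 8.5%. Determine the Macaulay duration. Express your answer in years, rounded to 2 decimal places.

Periodic yield y = 0.085. Discount each cash flow and weight by its year:
  t   CF        PV=CF/(1+0.085)^t    t·PV
  1       825.00       760.3687       760.3687
  2       825.00       700.8006     1,401.6012
  3       825.00       645.8992     1,937.6975
  4       825.00       595.2988     2,381.1951
  5    11,050.00     7,348.7519    36,743.7596
  Σ                 10,051.1192    43,224.6222
Price P = Σ PV = 10,051.1192.
Macaulay duration = Σ(t·PV) / P = 43,224.6222 / 10,051.1192 = 4.30048 years.

4.30 years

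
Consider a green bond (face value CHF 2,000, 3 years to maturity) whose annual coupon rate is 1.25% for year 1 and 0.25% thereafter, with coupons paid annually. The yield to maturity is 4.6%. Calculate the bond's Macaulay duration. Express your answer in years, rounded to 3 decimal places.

2.971 years

Periodic yield y = 0.046. Discount each cash flow and weight by its year:
  t   CF        PV=CF/(1+0.046)^t    t·PV
  1        25.00        23.9006        23.9006
  2         5.00         4.5699         9.1398
  3     2,005.00     1,751.9404     5,255.8211
  Σ                  1,780.4109     5,288.8615
Price P = Σ PV = 1,780.4109.
Macaulay duration = Σ(t·PV) / P = 5,288.8615 / 1,780.4109 = 2.97058 years.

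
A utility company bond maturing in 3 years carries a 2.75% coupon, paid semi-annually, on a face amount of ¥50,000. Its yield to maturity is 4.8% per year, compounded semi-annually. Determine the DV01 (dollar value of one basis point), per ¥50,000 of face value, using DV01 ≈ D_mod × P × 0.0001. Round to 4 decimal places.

¥13.3420

Periodic yield y = 0.024.
  t   CF        PV=CF/(1+0.024)^t    t·PV
  1       687.50       671.3867       671.3867
  2       687.50       655.6511     1,311.3022
  3       687.50       640.2843     1,920.8528
  4       687.50       625.2776     2,501.1104
  5       687.50       610.6227     3,053.1133
  6    50,687.50    43,964.3981   263,786.3886
  Σ                 47,167.6204   273,244.1540
P = 47,167.6204; D_Mac = 5.79305 half-year periods = 2.89652 yrs; D_mod = 2.82864 yrs.
DV01 ≈ 2.82864 × 47,167.6204 × 0.0001 = 13.342000.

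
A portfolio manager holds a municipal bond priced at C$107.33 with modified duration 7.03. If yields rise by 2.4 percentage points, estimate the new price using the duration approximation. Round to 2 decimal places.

C$89.22

Duration approximation: ΔP/P ≈ -D_mod · Δy = -7.03 × (+0.024) = -0.168720.
New price ≈ 107.33 × (1 - 0.168720) = 89.2212824.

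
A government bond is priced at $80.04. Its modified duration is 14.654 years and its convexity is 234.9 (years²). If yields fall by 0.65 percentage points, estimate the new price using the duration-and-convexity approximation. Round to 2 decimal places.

Duration effect: -D_mod·Δy = -14.654 × (-0.0065) = +0.095251
Convexity effect: ½·C·(Δy)² = 0.5 × 234.9 × (-0.0065)² = +0.0049622625
ΔP/P ≈ +0.095251 + 0.0049622625 = +0.1002132625
New price ≈ 80.04 × (1 + 0.1002132625) = 88.0610695305.

$88.06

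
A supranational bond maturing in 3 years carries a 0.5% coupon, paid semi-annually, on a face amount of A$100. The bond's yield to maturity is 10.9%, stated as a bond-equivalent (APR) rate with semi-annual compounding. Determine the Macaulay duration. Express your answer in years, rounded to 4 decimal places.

Periodic yield y = 0.0545. Discount each cash flow and weight by its period:
  t   CF        PV=CF/(1+0.0545)^t    t·PV
  1         0.25         0.2371         0.2371
  2         0.25         0.2248         0.4497
  3         0.25         0.2132         0.6396
  4         0.25         0.2022         0.8087
  5         0.25         0.1917         0.9587
  6       100.25        72.9130       437.4779
  Σ                     73.9820       440.5717
Price P = Σ PV = 73.9820.
Macaulay duration = Σ(t·PV) / P = 440.5717 / 73.9820 = 5.95512 half-year periods.
In years: 5.95512 / 2 = 2.97756 years.

2.9776 years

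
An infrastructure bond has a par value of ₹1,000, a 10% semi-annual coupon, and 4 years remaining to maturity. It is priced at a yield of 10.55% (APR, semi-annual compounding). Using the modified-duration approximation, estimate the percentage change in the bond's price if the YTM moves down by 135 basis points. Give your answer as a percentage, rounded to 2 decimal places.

+4.34%

Periodic yield y = 0.05275. Modified duration first:
  t   CF        PV=CF/(1+0.05275)^t    t·PV
  1        50.00        47.4947        47.4947
  2        50.00        45.1148        90.2297
  3        50.00        42.8543       128.5629
  4        50.00        40.7070       162.8280
  5        50.00        38.6673       193.3365
  6        50.00        36.7298       220.3788
  7        50.00        34.8894       244.2257
  8     1,050.00       695.9648     5,567.7187
  Σ                    982.4221     6,654.7748
P = 982.4221; D_Mac = 6.77384 half-year periods = 3.38692 yrs; D_mod = 3.38692/(1+0.05275) = 3.21721 yrs.
ΔP/P ≈ -D_mod · Δy = -3.21721 × (-0.0135) = +0.043432 = +4.3432%.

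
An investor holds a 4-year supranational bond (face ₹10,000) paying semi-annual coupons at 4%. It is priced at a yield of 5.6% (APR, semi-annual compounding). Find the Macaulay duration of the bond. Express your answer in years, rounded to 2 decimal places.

Periodic yield y = 0.028. Discount each cash flow and weight by its period:
  t   CF        PV=CF/(1+0.028)^t    t·PV
  1       200.00       194.5525       194.5525
  2       200.00       189.2534       378.5069
  3       200.00       184.0987       552.2960
  4       200.00       179.0843       716.3372
  5       200.00       174.2065       871.0326
  6       200.00       169.4616     1,016.7696
  7       200.00       164.8459     1,153.9214
  8    10,200.00     8,178.1534    65,425.2275
  Σ                  9,433.6564    70,308.6438
Price P = Σ PV = 9,433.6564.
Macaulay duration = Σ(t·PV) / P = 70,308.6438 / 9,433.6564 = 7.45296 half-year periods.
In years: 7.45296 / 2 = 3.72648 years.

3.73 years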